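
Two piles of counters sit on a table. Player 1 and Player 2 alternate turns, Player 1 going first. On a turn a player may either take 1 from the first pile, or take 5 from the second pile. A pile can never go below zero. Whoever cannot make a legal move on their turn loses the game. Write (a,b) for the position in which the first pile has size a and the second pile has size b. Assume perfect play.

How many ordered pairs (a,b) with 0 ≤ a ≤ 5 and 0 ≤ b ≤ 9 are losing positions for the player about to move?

Compute win/loss labels from the base case upward. A position with no move is L. Any other position is W if it can reach an L in one move, else L.
Every move lowers a or b (never raises either), so fill the grid row by row in increasing a, and left to right within a row: each cell's successors are then already labelled.
      b=0  b=1  b=2  b=3  b=4  b=5  b=6  b=7  b=8  b=9
a=0:    L    L    L    L    L    W    W    W    W    W
a=1:    W    W    W    W    W    L    L    L    L    L
a=2:    L    L    L    L    L    W    W    W    W    W
a=3:    W    W    W    W    W    L    L    L    L    L
a=4:    L    L    L    L    L    W    W    W    W    W
a=5:    W    W    W    W    W    L    L    L    L    L
Cells with no legal move (terminal, hence L): (0,0), (0,1), (0,2), (0,3), (0,4).
The remaining L cells, each justified by listing all of its moves:
(1,5): only reaches (0,5)(W), (1,0)(W), all W → L
(1,6): only reaches (0,6)(W), (1,1)(W), all W → L
(1,7): only reaches (0,7)(W), (1,2)(W), all W → L
(1,8): only reaches (0,8)(W), (1,3)(W), all W → L
(1,9): only reaches (0,9)(W), (1,4)(W), all W → L
(2,0): only reaches (1,0)(W), which is W → L
(2,1): only reaches (1,1)(W), which is W → L
(2,2): only reaches (1,2)(W), which is W → L
(2,3): only reaches (1,3)(W), which is W → L
(2,4): only reaches (1,4)(W), which is W → L
(3,5): only reaches (2,5)(W), (3,0)(W), all W → L
(3,6): only reaches (2,6)(W), (3,1)(W), all W → L
(3,7): only reaches (2,7)(W), (3,2)(W), all W → L
(3,8): only reaches (2,8)(W), (3,3)(W), all W → L
(3,9): only reaches (2,9)(W), (3,4)(W), all W → L
(4,0): only reaches (3,0)(W), which is W → L
(4,1): only reaches (3,1)(W), which is W → L
(4,2): only reaches (3,2)(W), which is W → L
(4,3): only reaches (3,3)(W), which is W → L
(4,4): only reaches (3,4)(W), which is W → L
(5,5): only reaches (4,5)(W), (5,0)(W), all W → L
(5,6): only reaches (4,6)(W), (5,1)(W), all W → L
(5,7): only reaches (4,7)(W), (5,2)(W), all W → L
(5,8): only reaches (4,8)(W), (5,3)(W), all W → L
(5,9): only reaches (4,9)(W), (5,4)(W), all W → L
Every other cell has at least one move into one of the L cells above, so it is W.
L cells per row: a=0: 5, a=1: 5, a=2: 5, a=3: 5, a=4: 5, a=5: 5; total 30.

30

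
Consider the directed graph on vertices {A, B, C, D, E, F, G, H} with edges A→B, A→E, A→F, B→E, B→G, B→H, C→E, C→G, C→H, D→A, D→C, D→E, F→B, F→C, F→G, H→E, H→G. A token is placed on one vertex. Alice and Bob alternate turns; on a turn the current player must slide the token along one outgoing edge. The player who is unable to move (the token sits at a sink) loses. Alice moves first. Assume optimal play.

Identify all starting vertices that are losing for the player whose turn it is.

E, G

Work bottom-up. With no move the player to move loses. Otherwise the position is W if at least one move leads to an L position for the opponent, and L if every move leads to a W.
Every edge goes from a vertex to one that appears earlier in the order G, E, H, C, B, F, A, D, so processing vertices in that order labels each vertex after all of its successors.
G: no outgoing edge → L
E: no outgoing edge → L
H: reaches L-position E → W
C: reaches L-position E → W
B: reaches L-position E → W
F: reaches L-position G → W
A: reaches L-position E → W
D: reaches L-position E → W
The losing starting vertices are exactly the entries labelled L in this table (2 of them).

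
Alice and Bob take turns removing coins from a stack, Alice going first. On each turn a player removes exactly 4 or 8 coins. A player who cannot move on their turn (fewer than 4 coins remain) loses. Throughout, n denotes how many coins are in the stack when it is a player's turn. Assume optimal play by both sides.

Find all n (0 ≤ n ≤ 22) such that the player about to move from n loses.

Label each position W (a win for the player to move) or L (a loss). A position with no legal move is L; any other position is W exactly when some move reaches an L, and L when every move reaches a W.
n=0: no move → L
n=1: no move → L
n=2: no move → L
n=3: no move → L
n=4: can move to 0, which is L ⇒ W
n=5: can move to 1, which is L ⇒ W
n=6: can move to 2, which is L ⇒ W
n=7: can move to 3, which is L ⇒ W
n=8: can move to 0, which is L ⇒ W
n=9: can move to 1, which is L ⇒ W
n=10: can move to 2, which is L ⇒ W
n=11: can move to 3, which is L ⇒ W
n=12: moves to 8(W), 4(W); every one is W ⇒ L
n=13: moves to 9(W), 5(W); every one is W ⇒ L
n=14: moves to 10(W), 6(W); every one is W ⇒ L
n=15: moves to 11(W), 7(W); every one is W ⇒ L
n=16: can move to 12, which is L ⇒ W
n=17: can move to 13, which is L ⇒ W
n=18: can move to 14, which is L ⇒ W
n=19: can move to 15, which is L ⇒ W
n=20: can move to 12, which is L ⇒ W
n=21: can move to 13, which is L ⇒ W
n=22: can move to 14, which is L ⇒ W
Reading off the rows marked L gives the requested list; there are 8 such values of n.

0, 1, 2, 3, 12, 13, 14, 15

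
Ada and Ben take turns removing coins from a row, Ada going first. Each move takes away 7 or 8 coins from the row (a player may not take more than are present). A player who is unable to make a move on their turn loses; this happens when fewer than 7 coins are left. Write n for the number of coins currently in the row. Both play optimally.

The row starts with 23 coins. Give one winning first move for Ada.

Remove 7, leaving 16.

Build the W/L table. Terminal = L. A non-terminal position is W if it has a move to some L; otherwise it is L.
n=0: no move → L
n=1: no move → L
n=2: no move → L
n=3: no move → L
n=4: no move → L
n=5: no move → L
n=6: no move → L
n=7: can move to 0, which is L ⇒ W
n=8: can move to 1, which is L ⇒ W
n=9: can move to 2, which is L ⇒ W
n=10: can move to 3, which is L ⇒ W
n=11: can move to 4, which is L ⇒ W
n=12: can move to 5, which is L ⇒ W
n=13: can move to 6, which is L ⇒ W
n=14: can move to 6, which is L ⇒ W
n=15: moves to 8(W), 7(W); every one is W ⇒ L
n=16: moves to 9(W), 8(W); every one is W ⇒ L
n=17: moves to 10(W), 9(W); every one is W ⇒ L
n=18: moves to 11(W), 10(W); every one is W ⇒ L
n=19: moves to 12(W), 11(W); every one is W ⇒ L
n=20: moves to 13(W), 12(W); every one is W ⇒ L
n=21: moves to 14(W), 13(W); every one is W ⇒ L
n=22: can move to 15, which is L ⇒ W
n=23: can move to 16, which is L ⇒ W
From 23, the L positions reachable in one move are: 16, 15. Any move reaching one of these is winning.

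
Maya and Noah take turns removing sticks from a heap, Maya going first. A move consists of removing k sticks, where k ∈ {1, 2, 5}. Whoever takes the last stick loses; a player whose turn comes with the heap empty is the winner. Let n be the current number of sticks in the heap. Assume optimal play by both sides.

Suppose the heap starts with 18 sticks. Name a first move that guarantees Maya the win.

Remove 2, leaving 16.

Positions with no move are W. A position that does have a move is losing for the player to move precisely when every available move leads to a winning position for the opponent. Fill in the labels:
n=0: no move; the opponent has just taken the last stick and therefore loses → W
n=1: only reaches 0(W), which is W → L
n=2: reaches L-position 1 → W
n=3: reaches L-position 1 → W
n=4: only reaches 3(W), 2(W), all W → L
n=5: reaches L-position 4 → W
n=6: reaches L-position 4 → W
n=7: only reaches 6(W), 5(W), 2(W), all W → L
n=8: reaches L-position 7 → W
n=9: reaches L-position 7 → W
n=10: only reaches 9(W), 8(W), 5(W), all W → L
n=11: reaches L-position 10 → W
n=12: reaches L-position 10 → W
n=13: only reaches 12(W), 11(W), 8(W), all W → L
n=14: reaches L-position 13 → W
n=15: reaches L-position 13 → W
n=16: only reaches 15(W), 14(W), 11(W), all W → L
n=17: reaches L-position 16 → W
n=18: reaches L-position 16 → W
From 18, the L positions reachable in one move are: 16, 13. Any move reaching one of these is winning.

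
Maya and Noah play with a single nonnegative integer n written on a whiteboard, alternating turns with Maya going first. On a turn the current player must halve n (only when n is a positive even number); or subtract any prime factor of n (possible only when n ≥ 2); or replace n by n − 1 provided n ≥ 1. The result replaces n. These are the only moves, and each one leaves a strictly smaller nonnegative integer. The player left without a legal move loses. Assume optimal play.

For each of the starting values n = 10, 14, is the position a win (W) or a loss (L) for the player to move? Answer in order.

Classify positions by backward induction: terminal positions (no move available) are L. From any other position, the mover wins iff some move reaches an L.
n=0: no move → L
n=1: W (go to 0, an L position)
n=2: W (go to 0, an L position)
n=3: W (go to 0, an L position)
n=4: L (options 2(W), 3(W) are all W)
n=5: W (go to 0, an L position)
n=6: W (go to 4, an L position)
n=7: W (go to 0, an L position)
n=8: W (go to 4, an L position)
n=9: L (options 6(W), 8(W) are all W)
n=10: W (go to 9, an L position)
n=11: W (go to 0, an L position)
n=12: W (go to 9, an L position)
n=13: W (go to 0, an L position)
n=14: L (options 7(W), 12(W), 13(W) are all W)

10: W, 14: L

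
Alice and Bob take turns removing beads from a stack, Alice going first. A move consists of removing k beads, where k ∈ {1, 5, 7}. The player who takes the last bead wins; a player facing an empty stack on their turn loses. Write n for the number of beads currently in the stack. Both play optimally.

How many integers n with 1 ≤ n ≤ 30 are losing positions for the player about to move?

15

Build the W/L table. Terminal = L. A non-terminal position is W if it has a move to some L; otherwise it is L.
n=0: no move → L
n=1: can move to 0, which is L ⇒ W
n=2: the only move is to 1(W), a W ⇒ L
n=3: can move to 2, which is L ⇒ W
n=4: the only move is to 3(W), a W ⇒ L
n=5: can move to 4, which is L ⇒ W
n=6: moves to 5(W), 1(W); every one is W ⇒ L
n=7: can move to 6, which is L ⇒ W
n=8: moves to 7(W), 3(W), 1(W); every one is W ⇒ L
n=9: can move to 8, which is L ⇒ W
n=10: moves to 9(W), 5(W), 3(W); every one is W ⇒ L
n=11: can move to 10, which is L ⇒ W
n=12: moves to 11(W), 7(W), 5(W); every one is W ⇒ L
n=13: can move to 12, which is L ⇒ W
n=14: moves to 13(W), 9(W), 7(W); every one is W ⇒ L
n=15: can move to 14, which is L ⇒ W
n=16: moves to 15(W), 11(W), 9(W); every one is W ⇒ L
n=17: can move to 16, which is L ⇒ W
n=18: moves to 17(W), 13(W), 11(W); every one is W ⇒ L
n=19: can move to 18, which is L ⇒ W
n=20: moves to 19(W), 15(W), 13(W); every one is W ⇒ L
n=21: can move to 20, which is L ⇒ W
n=22: moves to 21(W), 17(W), 15(W); every one is W ⇒ L
n=23: can move to 22, which is L ⇒ W
n=24: moves to 23(W), 19(W), 17(W); every one is W ⇒ L
n=25: can move to 24, which is L ⇒ W
n=26: moves to 25(W), 21(W), 19(W); every one is W ⇒ L
n=27: can move to 26, which is L ⇒ W
n=28: moves to 27(W), 23(W), 21(W); every one is W ⇒ L
n=29: can move to 28, which is L ⇒ W
n=30: moves to 29(W), 25(W), 23(W); every one is W ⇒ L
L entries with 1 ≤ n ≤ 30 (n=0 is outside the asked range and is not counted): n = 2, 4, 6, 8, 10, 12, 14, 16, 18, 20, 22, 24, 26, 28, 30; that makes 15.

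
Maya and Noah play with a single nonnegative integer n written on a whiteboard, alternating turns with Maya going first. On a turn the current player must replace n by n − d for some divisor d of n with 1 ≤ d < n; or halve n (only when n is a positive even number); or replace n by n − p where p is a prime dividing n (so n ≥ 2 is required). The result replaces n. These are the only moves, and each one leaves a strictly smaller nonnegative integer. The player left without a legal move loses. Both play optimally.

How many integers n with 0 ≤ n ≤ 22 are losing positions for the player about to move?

Classify positions by backward induction: terminal positions (no move available) are L. From any other position, the mover wins iff some move reaches an L.
n=0: no move → L
n=1: no move → L
n=2: reaches L-position 0 → W
n=3: reaches L-position 0 → W
n=4: only reaches 2(W), 3(W), all W → L
n=5: reaches L-position 0 → W
n=6: reaches L-position 4 → W
n=7: reaches L-position 0 → W
n=8: reaches L-position 4 → W
n=9: only reaches 6(W), 8(W), all W → L
n=10: reaches L-position 9 → W
n=11: reaches L-position 0 → W
n=12: reaches L-position 9 → W
n=13: reaches L-position 0 → W
n=14: only reaches 7(W), 12(W), 13(W), all W → L
n=15: reaches L-position 14 → W
n=16: reaches L-position 14 → W
n=17: reaches L-position 0 → W
n=18: reaches L-position 9 → W
n=19: reaches L-position 0 → W
n=20: only reaches 10(W), 15(W), 16(W), 18(W), 19(W), all W → L
n=21: reaches L-position 14 → W
n=22: reaches L-position 20 → W
L entries with 0 ≤ n ≤ 22: n = 0, 1, 4, 9, 14, 20; that makes 6.

6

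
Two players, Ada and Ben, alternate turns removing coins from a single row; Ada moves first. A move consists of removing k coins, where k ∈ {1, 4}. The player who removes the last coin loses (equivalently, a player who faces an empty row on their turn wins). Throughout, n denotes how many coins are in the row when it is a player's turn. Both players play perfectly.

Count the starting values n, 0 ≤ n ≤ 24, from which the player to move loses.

Work bottom-up. With no move the player to move wins. Otherwise the position is W if at least one move leads to an L position for the opponent, and L if every move leads to a W.
n=0: no move; the opponent has just taken the last coin and therefore loses → W
n=1: only reaches 0(W), which is W → L
n=2: reaches L-position 1 → W
n=3: only reaches 2(W), which is W → L
n=4: reaches L-position 3 → W
n=5: reaches L-position 1 → W
n=6: only reaches 5(W), 2(W), all W → L
n=7: reaches L-position 6 → W
n=8: only reaches 7(W), 4(W), all W → L
n=9: reaches L-position 8 → W
n=10: reaches L-position 6 → W
n=11: only reaches 10(W), 7(W), all W → L
n=12: reaches L-position 11 → W
n=13: only reaches 12(W), 9(W), all W → L
n=14: reaches L-position 13 → W
n=15: reaches L-position 11 → W
n=16: only reaches 15(W), 12(W), all W → L
n=17: reaches L-position 16 → W
n=18: only reaches 17(W), 14(W), all W → L
n=19: reaches L-position 18 → W
n=20: reaches L-position 16 → W
n=21: only reaches 20(W), 17(W), all W → L
n=22: reaches L-position 21 → W
n=23: only reaches 22(W), 19(W), all W → L
n=24: reaches L-position 23 → W
L entries with 0 ≤ n ≤ 24: n = 1, 3, 6, 8, 11, 13, 16, 18, 21, 23; that makes 10.

10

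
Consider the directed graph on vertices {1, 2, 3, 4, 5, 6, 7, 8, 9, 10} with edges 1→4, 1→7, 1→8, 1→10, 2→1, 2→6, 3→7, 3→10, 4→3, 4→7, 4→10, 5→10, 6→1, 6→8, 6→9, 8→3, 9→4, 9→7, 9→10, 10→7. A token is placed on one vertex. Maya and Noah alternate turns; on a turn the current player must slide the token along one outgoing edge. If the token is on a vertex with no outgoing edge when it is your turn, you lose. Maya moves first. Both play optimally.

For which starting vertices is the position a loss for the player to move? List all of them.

2, 5, 7, 8

Build the W/L table. Terminal = L. A non-terminal position is W if it has a move to some L; otherwise it is L.
Every edge goes from a vertex to one that appears earlier in the order 7, 10, 3, 4, 8, 1, 9, 6, 2, 5, so processing vertices in that order labels each vertex after all of its successors.
7: no outgoing edge → L
10: →7(L), so W
3: →7(L), so W
4: →7(L), so W
8: →3(W) only, which is W, so L
1: →8(L), so W
9: →7(L), so W
6: →8(L), so W
2: →6(W), 1(W) — all W, so L
5: →10(W) only, which is W, so L
The losing starting vertices are exactly the entries labelled L in this table (4 of them).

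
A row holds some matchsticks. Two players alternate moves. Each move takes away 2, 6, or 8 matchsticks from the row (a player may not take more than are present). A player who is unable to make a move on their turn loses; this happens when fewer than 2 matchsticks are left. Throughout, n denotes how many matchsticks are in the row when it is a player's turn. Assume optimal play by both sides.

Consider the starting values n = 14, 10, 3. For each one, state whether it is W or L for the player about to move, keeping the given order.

Classify positions by backward induction: terminal positions (no move available) are L. From any other position, the mover wins iff some move reaches an L.
n=0: no move → L
n=1: no move → L
n=2: W (go to 0, an L position)
n=3: W (go to 1, an L position)
n=4: L (sole option 2(W) is W)
n=5: L (sole option 3(W) is W)
n=6: W (go to 4, an L position)
n=7: W (go to 5, an L position)
n=8: W (go to 0, an L position)
n=9: W (go to 1, an L position)
n=10: W (go to 4, an L position)
n=11: W (go to 5, an L position)
n=12: W (go to 4, an L position)
n=13: W (go to 5, an L position)
n=14: L (options 12(W), 8(W), 6(W) are all W)

14: L, 10: W, 3: W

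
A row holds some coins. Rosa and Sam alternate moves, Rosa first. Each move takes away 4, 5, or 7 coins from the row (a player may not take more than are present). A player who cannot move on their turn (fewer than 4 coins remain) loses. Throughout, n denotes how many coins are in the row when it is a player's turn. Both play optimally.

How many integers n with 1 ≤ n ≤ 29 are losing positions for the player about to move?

Use the standard recursion: the mover loses at a terminal position; elsewhere, the mover wins exactly when some move hands the opponent an L position.
n=0: no move → L
n=1: no move → L
n=2: no move → L
n=3: no move → L
n=4: can move to 0, which is L ⇒ W
n=5: can move to 1, which is L ⇒ W
n=6: can move to 2, which is L ⇒ W
n=7: can move to 3, which is L ⇒ W
n=8: can move to 3, which is L ⇒ W
n=9: can move to 2, which is L ⇒ W
n=10: can move to 3, which is L ⇒ W
n=11: moves to 7(W), 6(W), 4(W); every one is W ⇒ L
n=12: moves to 8(W), 7(W), 5(W); every one is W ⇒ L
n=13: moves to 9(W), 8(W), 6(W); every one is W ⇒ L
n=14: moves to 10(W), 9(W), 7(W); every one is W ⇒ L
n=15: can move to 11, which is L ⇒ W
n=16: can move to 12, which is L ⇒ W
n=17: can move to 13, which is L ⇒ W
n=18: can move to 14, which is L ⇒ W
n=19: can move to 14, which is L ⇒ W
n=20: can move to 13, which is L ⇒ W
n=21: can move to 14, which is L ⇒ W
n=22: moves to 18(W), 17(W), 15(W); every one is W ⇒ L
n=23: moves to 19(W), 18(W), 16(W); every one is W ⇒ L
n=24: moves to 20(W), 19(W), 17(W); every one is W ⇒ L
n=25: moves to 21(W), 20(W), 18(W); every one is W ⇒ L
n=26: can move to 22, which is L ⇒ W
n=27: can move to 23, which is L ⇒ W
n=28: can move to 24, which is L ⇒ W
n=29: can move to 25, which is L ⇒ W
L entries with 1 ≤ n ≤ 29 (n=0 is outside the asked range and is not counted): n = 1, 2, 3, 11, 12, 13, 14, 22, 23, 24, 25; that makes 11.

11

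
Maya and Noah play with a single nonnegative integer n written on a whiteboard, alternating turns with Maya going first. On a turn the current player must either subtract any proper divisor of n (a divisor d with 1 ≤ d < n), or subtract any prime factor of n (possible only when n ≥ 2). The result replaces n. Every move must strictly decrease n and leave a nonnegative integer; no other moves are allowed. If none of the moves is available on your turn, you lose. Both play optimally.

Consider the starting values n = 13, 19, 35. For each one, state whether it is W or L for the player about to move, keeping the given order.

13: W, 19: W, 35: L

Work bottom-up. With no move the player to move loses. Otherwise the position is W if at least one move leads to an L position for the opponent, and L if every move leads to a W.
n=0: no move → L
n=1: no move → L
n=2: W (go to 0, an L position)
n=3: W (go to 0, an L position)
n=4: L (options 2(W), 3(W) are all W)
n=5: W (go to 0, an L position)
n=6: W (go to 4, an L position)
n=7: W (go to 0, an L position)
n=8: W (go to 4, an L position)
n=9: L (options 6(W), 8(W) are all W)
n=10: W (go to 9, an L position)
n=11: W (go to 0, an L position)
n=12: W (go to 9, an L position)
n=13: W (go to 0, an L position)
n=14: L (options 7(W), 12(W), 13(W) are all W)
n=15: W (go to 14, an L position)
n=16: W (go to 14, an L position)
n=17: W (go to 0, an L position)
n=18: W (go to 9, an L position)
n=19: W (go to 0, an L position)
n=20: L (options 10(W), 15(W), 16(W), 18(W), 19(W) are all W)
n=21: W (go to 14, an L position)
n=22: W (go to 20, an L position)
n=23: W (go to 0, an L position)
n=24: W (go to 20, an L position)
n=25: W (go to 20, an L position)
n=26: L (options 13(W), 24(W), 25(W) are all W)
n=27: W (go to 26, an L position)
n=28: W (go to 14, an L position)
n=29: W (go to 0, an L position)
n=30: W (go to 20, an L position)
n=31: W (go to 0, an L position)
n=32: L (options 16(W), 24(W), 28(W), 30(W), 31(W) are all W)
n=33: W (go to 32, an L position)
n=34: W (go to 32, an L position)
n=35: L (options 28(W), 30(W), 34(W) are all W)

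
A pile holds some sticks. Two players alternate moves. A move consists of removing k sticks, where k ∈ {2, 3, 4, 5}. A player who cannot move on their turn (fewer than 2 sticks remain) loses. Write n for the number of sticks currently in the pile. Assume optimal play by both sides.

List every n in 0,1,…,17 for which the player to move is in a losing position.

Compute win/loss labels from the base case upward. A position with no move is L. Any other position is W if it can reach an L in one move, else L.
n=0: no move → L
n=1: no move → L
n=2: can move to 0, which is L ⇒ W
n=3: can move to 1, which is L ⇒ W
n=4: can move to 1, which is L ⇒ W
n=5: can move to 1, which is L ⇒ W
n=6: can move to 1, which is L ⇒ W
n=7: moves to 5(W), 4(W), 3(W), 2(W); every one is W ⇒ L
n=8: moves to 6(W), 5(W), 4(W), 3(W); every one is W ⇒ L
n=9: can move to 7, which is L ⇒ W
n=10: can move to 8, which is L ⇒ W
n=11: can move to 8, which is L ⇒ W
n=12: can move to 8, which is L ⇒ W
n=13: can move to 8, which is L ⇒ W
n=14: moves to 12(W), 11(W), 10(W), 9(W); every one is W ⇒ L
n=15: moves to 13(W), 12(W), 11(W), 10(W); every one is W ⇒ L
n=16: can move to 14, which is L ⇒ W
n=17: can move to 15, which is L ⇒ W
The losing starting values of n are exactly the entries labelled L in this table (6 of them).

0, 1, 7, 8, 14, 15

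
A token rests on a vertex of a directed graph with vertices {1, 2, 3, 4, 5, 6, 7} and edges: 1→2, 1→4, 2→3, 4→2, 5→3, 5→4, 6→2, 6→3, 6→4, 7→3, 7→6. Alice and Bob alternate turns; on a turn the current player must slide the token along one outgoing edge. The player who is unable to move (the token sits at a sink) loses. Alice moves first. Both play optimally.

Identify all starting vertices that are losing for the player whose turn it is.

Compute win/loss labels from the base case upward. A position with no move is L. Any other position is W if it can reach an L in one move, else L.
Every edge goes from a vertex to one that appears earlier in the order 3, 2, 4, 6, 5, 7, 1, so processing vertices in that order labels each vertex after all of its successors.
3: no outgoing edge → L
2: reaches L-position 3 → W
4: only reaches 2(W), which is W → L
6: reaches L-position 4 → W
5: reaches L-position 4 → W
7: reaches L-position 3 → W
1: reaches L-position 4 → W
Reading off the rows marked L gives the requested list; there are 2 such vertices.

3, 4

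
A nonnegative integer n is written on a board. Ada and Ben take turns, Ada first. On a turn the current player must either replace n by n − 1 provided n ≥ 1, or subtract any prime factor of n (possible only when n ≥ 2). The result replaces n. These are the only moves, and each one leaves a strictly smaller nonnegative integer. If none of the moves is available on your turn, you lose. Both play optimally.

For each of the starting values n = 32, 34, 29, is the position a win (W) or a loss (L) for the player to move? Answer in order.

Positions with no move are L. A position that does have a move is losing for the player to move precisely when every available move leads to a winning position for the opponent. Fill in the labels:
n=0: no move → L
n=1: can move to 0, which is L ⇒ W
n=2: can move to 0, which is L ⇒ W
n=3: can move to 0, which is L ⇒ W
n=4: moves to 2(W), 3(W); every one is W ⇒ L
n=5: can move to 0, which is L ⇒ W
n=6: can move to 4, which is L ⇒ W
n=7: can move to 0, which is L ⇒ W
n=8: moves to 6(W), 7(W); every one is W ⇒ L
n=9: can move to 8, which is L ⇒ W
n=10: can move to 8, which is L ⇒ W
n=11: can move to 0, which is L ⇒ W
n=12: moves to 9(W), 10(W), 11(W); every one is W ⇒ L
n=13: can move to 0, which is L ⇒ W
n=14: can move to 12, which is L ⇒ W
n=15: can move to 12, which is L ⇒ W
n=16: moves to 14(W), 15(W); every one is W ⇒ L
n=17: can move to 0, which is L ⇒ W
n=18: can move to 16, which is L ⇒ W
n=19: can move to 0, which is L ⇒ W
n=20: moves to 15(W), 18(W), 19(W); every one is W ⇒ L
n=21: can move to 20, which is L ⇒ W
n=22: can move to 20, which is L ⇒ W
n=23: can move to 0, which is L ⇒ W
n=24: moves to 21(W), 22(W), 23(W); every one is W ⇒ L
n=25: can move to 20, which is L ⇒ W
n=26: can move to 24, which is L ⇒ W
n=27: can move to 24, which is L ⇒ W
n=28: moves to 21(W), 26(W), 27(W); every one is W ⇒ L
n=29: can move to 0, which is L ⇒ W
n=30: can move to 28, which is L ⇒ W
n=31: can move to 0, which is L ⇒ W
n=32: moves to 30(W), 31(W); every one is W ⇒ L
n=33: can move to 32, which is L ⇒ W
n=34: can move to 32, which is L ⇒ W

32: L, 34: W, 29: W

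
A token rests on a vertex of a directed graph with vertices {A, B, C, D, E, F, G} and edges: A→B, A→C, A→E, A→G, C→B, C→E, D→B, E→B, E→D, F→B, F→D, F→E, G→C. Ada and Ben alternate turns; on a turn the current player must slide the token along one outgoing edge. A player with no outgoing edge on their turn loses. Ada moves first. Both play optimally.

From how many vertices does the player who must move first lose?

Build the W/L table. Terminal = L. A non-terminal position is W if it has a move to some L; otherwise it is L.
Every edge goes from a vertex to one that appears earlier in the order B, D, E, C, F, G, A, so processing vertices in that order labels each vertex after all of its successors.
B: no outgoing edge → L
D: reaches L-position B → W
E: reaches L-position B → W
C: reaches L-position B → W
F: reaches L-position B → W
G: only reaches C(W), which is W → L
A: reaches L-position G → W
The L vertices are B, G; that is 2 in all.

2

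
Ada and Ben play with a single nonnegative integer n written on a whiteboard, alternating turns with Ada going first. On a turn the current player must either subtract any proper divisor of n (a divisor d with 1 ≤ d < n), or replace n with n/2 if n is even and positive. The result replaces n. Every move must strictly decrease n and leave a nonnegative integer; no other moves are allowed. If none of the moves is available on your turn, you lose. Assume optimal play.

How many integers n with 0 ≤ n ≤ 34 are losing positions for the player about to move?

Build the W/L table. Terminal = L. A non-terminal position is W if it has a move to some L; otherwise it is L.
n=0: no move → L
n=1: no move → L
n=2: →1(L), so W
n=3: →2(W) only, which is W, so L
n=4: →3(L), so W
n=5: →4(W) only, which is W, so L
n=6: →3(L), so W
n=7: →6(W) only, which is W, so L
n=8: →7(L), so W
n=9: →6(W), 8(W) — all W, so L
n=10: →5(L), so W
n=11: →10(W) only, which is W, so L
n=12: →9(L), so W
n=13: →12(W) only, which is W, so L
n=14: →7(L), so W
n=15: →10(W), 12(W), 14(W) — all W, so L
n=16: →15(L), so W
n=17: →16(W) only, which is W, so L
n=18: →9(L), so W
n=19: →18(W) only, which is W, so L
n=20: →15(L), so W
n=21: →14(W), 18(W), 20(W) — all W, so L
n=22: →11(L), so W
n=23: →22(W) only, which is W, so L
n=24: →21(L), so W
n=25: →20(W), 24(W) — all W, so L
n=26: →13(L), so W
n=27: →18(W), 24(W), 26(W) — all W, so L
n=28: →21(L), so W
n=29: →28(W) only, which is W, so L
n=30: →15(L), so W
n=31: →30(W) only, which is W, so L
n=32: →31(L), so W
n=33: →22(W), 30(W), 32(W) — all W, so L
n=34: →17(L), so W
L entries with 0 ≤ n ≤ 34: n = 0, 1, 3, 5, 7, 9, 11, 13, 15, 17, 19, 21, 23, 25, 27, 29, 31, 33; that makes 18.

18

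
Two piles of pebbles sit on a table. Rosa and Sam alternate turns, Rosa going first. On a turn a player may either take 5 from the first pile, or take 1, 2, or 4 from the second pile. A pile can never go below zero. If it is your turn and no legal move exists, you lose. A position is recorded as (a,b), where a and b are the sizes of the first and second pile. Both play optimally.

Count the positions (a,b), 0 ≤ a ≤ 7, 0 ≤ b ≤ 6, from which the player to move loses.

21

Build the W/L table. Terminal = L. A non-terminal position is W if it has a move to some L; otherwise it is L.
Every move lowers a or b (never raises either), so fill the grid row by row in increasing a, and left to right within a row: each cell's successors are then already labelled.
      b=0  b=1  b=2  b=3  b=4  b=5  b=6
a=0:    L    W    W    L    W    W    L
a=1:    L    W    W    L    W    W    L
a=2:    L    W    W    L    W    W    L
a=3:    L    W    W    L    W    W    L
a=4:    L    W    W    L    W    W    L
a=5:    W    L    W    W    L    W    W
a=6:    W    L    W    W    L    W    W
a=7:    W    L    W    W    L    W    W
Cells with no legal move (terminal, hence L): (0,0), (1,0), (2,0), (3,0), (4,0).
The remaining L cells, each justified by listing all of its moves:
(0,3): only reaches (0,2)(W), (0,1)(W), all W → L
(0,6): only reaches (0,5)(W), (0,4)(W), (0,2)(W), all W → L
(1,3): only reaches (1,2)(W), (1,1)(W), all W → L
(1,6): only reaches (1,5)(W), (1,4)(W), (1,2)(W), all W → L
(2,3): only reaches (2,2)(W), (2,1)(W), all W → L
(2,6): only reaches (2,5)(W), (2,4)(W), (2,2)(W), all W → L
(3,3): only reaches (3,2)(W), (3,1)(W), all W → L
(3,6): only reaches (3,5)(W), (3,4)(W), (3,2)(W), all W → L
(4,3): only reaches (4,2)(W), (4,1)(W), all W → L
(4,6): only reaches (4,5)(W), (4,4)(W), (4,2)(W), all W → L
(5,1): only reaches (0,1)(W), (5,0)(W), all W → L
(5,4): only reaches (0,4)(W), (5,3)(W), (5,2)(W), (5,0)(W), all W → L
(6,1): only reaches (1,1)(W), (6,0)(W), all W → L
(6,4): only reaches (1,4)(W), (6,3)(W), (6,2)(W), (6,0)(W), all W → L
(7,1): only reaches (2,1)(W), (7,0)(W), all W → L
(7,4): only reaches (2,4)(W), (7,3)(W), (7,2)(W), (7,0)(W), all W → L
Every other cell has at least one move into one of the L cells above, so it is W.
L cells per row: a=0: 3, a=1: 3, a=2: 3, a=3: 3, a=4: 3, a=5: 2, a=6: 2, a=7: 2; total 21.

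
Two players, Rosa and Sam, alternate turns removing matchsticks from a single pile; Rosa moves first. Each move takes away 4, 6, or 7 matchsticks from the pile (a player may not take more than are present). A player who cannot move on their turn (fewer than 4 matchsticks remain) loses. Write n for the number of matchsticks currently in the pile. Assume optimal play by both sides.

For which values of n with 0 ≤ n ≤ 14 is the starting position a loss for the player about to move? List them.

0, 1, 2, 3, 11, 12, 13, 14

Positions with no move are L. A position that does have a move is losing for the player to move precisely when every available move leads to a winning position for the opponent. Fill in the labels:
n=0: no move → L
n=1: no move → L
n=2: no move → L
n=3: no move → L
n=4: W (go to 0, an L position)
n=5: W (go to 1, an L position)
n=6: W (go to 2, an L position)
n=7: W (go to 3, an L position)
n=8: W (go to 2, an L position)
n=9: W (go to 3, an L position)
n=10: W (go to 3, an L position)
n=11: L (options 7(W), 5(W), 4(W) are all W)
n=12: L (options 8(W), 6(W), 5(W) are all W)
n=13: L (options 9(W), 7(W), 6(W) are all W)
n=14: L (options 10(W), 8(W), 7(W) are all W)
The losing starting values of n are exactly the entries labelled L in this table (8 of them).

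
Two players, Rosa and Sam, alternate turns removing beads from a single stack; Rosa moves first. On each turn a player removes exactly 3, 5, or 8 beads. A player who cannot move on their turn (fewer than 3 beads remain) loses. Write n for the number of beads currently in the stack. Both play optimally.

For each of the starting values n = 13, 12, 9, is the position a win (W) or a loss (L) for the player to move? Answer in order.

13: L, 12: L, 9: W

Classify positions by backward induction: terminal positions (no move available) are L. From any other position, the mover wins iff some move reaches an L.
n=0: no move → L
n=1: no move → L
n=2: no move → L
n=3: →0(L), so W
n=4: →1(L), so W
n=5: →2(L), so W
n=6: →1(L), so W
n=7: →2(L), so W
n=8: →0(L), so W
n=9: →1(L), so W
n=10: →2(L), so W
n=11: →8(W), 6(W), 3(W) — all W, so L
n=12: →9(W), 7(W), 4(W) — all W, so L
n=13: →10(W), 8(W), 5(W) — all W, so L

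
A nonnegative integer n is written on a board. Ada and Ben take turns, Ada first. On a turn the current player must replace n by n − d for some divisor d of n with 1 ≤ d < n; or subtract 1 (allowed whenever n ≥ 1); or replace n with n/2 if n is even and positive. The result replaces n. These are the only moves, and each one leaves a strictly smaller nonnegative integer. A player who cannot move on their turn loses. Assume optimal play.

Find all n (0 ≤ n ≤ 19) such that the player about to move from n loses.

Compute win/loss labels from the base case upward. A position with no move is L. Any other position is W if it can reach an L in one move, else L.
n=0: no move → L
n=1: reaches L-position 0 → W
n=2: only reaches 1(W), which is W → L
n=3: reaches L-position 2 → W
n=4: reaches L-position 2 → W
n=5: only reaches 4(W), which is W → L
n=6: reaches L-position 5 → W
n=7: only reaches 6(W), which is W → L
n=8: reaches L-position 7 → W
n=9: only reaches 6(W), 8(W), all W → L
n=10: reaches L-position 5 → W
n=11: only reaches 10(W), which is W → L
n=12: reaches L-position 9 → W
n=13: only reaches 12(W), which is W → L
n=14: reaches L-position 7 → W
n=15: only reaches 10(W), 12(W), 14(W), all W → L
n=16: reaches L-position 15 → W
n=17: only reaches 16(W), which is W → L
n=18: reaches L-position 9 → W
n=19: only reaches 18(W), which is W → L
Reading off the rows marked L gives the requested list; there are 10 such values of n.

0, 2, 5, 7, 9, 11, 13, 15, 17, 19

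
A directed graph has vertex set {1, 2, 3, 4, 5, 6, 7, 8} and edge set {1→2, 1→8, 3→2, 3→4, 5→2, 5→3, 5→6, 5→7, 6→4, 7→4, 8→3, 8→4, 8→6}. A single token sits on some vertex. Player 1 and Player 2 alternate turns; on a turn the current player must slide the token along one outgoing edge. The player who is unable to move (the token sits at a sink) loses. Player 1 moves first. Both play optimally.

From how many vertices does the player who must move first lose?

Classify positions by backward induction: terminal positions (no move available) are L. From any other position, the mover wins iff some move reaches an L.
Every edge goes from a vertex to one that appears earlier in the order 4, 2, 6, 3, 7, 8, 1, 5, so processing vertices in that order labels each vertex after all of its successors.
4: no outgoing edge → L
2: no outgoing edge → L
6: →4(L), so W
3: →2(L), so W
7: →4(L), so W
8: →4(L), so W
1: →2(L), so W
5: →2(L), so W
The L vertices are 2, 4; that is 2 in all.

2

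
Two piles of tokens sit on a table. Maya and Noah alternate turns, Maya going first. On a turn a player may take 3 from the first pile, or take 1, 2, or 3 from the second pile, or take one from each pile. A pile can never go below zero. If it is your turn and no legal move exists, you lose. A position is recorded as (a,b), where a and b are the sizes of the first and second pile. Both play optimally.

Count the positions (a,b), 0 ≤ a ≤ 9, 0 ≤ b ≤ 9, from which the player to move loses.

Use the standard recursion: the mover loses at a terminal position; elsewhere, the mover wins exactly when some move hands the opponent an L position.
Every move lowers a or b (never raises either), so fill the grid row by row in increasing a, and left to right within a row: each cell's successors are then already labelled.
      b=0  b=1  b=2  b=3  b=4  b=5  b=6  b=7  b=8  b=9
a=0:    L    W    W    W    L    W    W    W    L    W
a=1:    L    W    W    W    L    W    W    W    L    W
a=2:    L    W    W    W    L    W    W    W    L    W
a=3:    W    W    L    W    W    W    L    W    W    W
a=4:    W    L    W    W    W    L    W    W    W    L
a=5:    W    L    W    W    W    L    W    W    W    L
a=6:    L    W    W    W    L    W    W    W    L    W
a=7:    L    W    W    W    L    W    W    W    L    W
a=8:    L    W    W    W    L    W    W    W    L    W
a=9:    W    W    L    W    W    W    L    W    W    W
Cells with no legal move (terminal, hence L): (0,0), (1,0), (2,0).
The remaining L cells, each justified by listing all of its moves:
(0,4): only reaches (0,3)(W), (0,2)(W), (0,1)(W), all W → L
(0,8): only reaches (0,7)(W), (0,6)(W), (0,5)(W), all W → L
(1,4): only reaches (1,3)(W), (1,2)(W), (1,1)(W), (0,3)(W), all W → L
(1,8): only reaches (1,7)(W), (1,6)(W), (1,5)(W), (0,7)(W), all W → L
(2,4): only reaches (2,3)(W), (2,2)(W), (2,1)(W), (1,3)(W), all W → L
(2,8): only reaches (2,7)(W), (2,6)(W), (2,5)(W), (1,7)(W), all W → L
(3,2): only reaches (0,2)(W), (3,1)(W), (3,0)(W), (2,1)(W), all W → L
(3,6): only reaches (0,6)(W), (3,5)(W), (3,4)(W), (3,3)(W), (2,5)(W), all W → L
(4,1): only reaches (1,1)(W), (4,0)(W), (3,0)(W), all W → L
(4,5): only reaches (1,5)(W), (4,4)(W), (4,3)(W), (4,2)(W), (3,4)(W), all W → L
(4,9): only reaches (1,9)(W), (4,8)(W), (4,7)(W), (4,6)(W), (3,8)(W), all W → L
(5,1): only reaches (2,1)(W), (5,0)(W), (4,0)(W), all W → L
(5,5): only reaches (2,5)(W), (5,4)(W), (5,3)(W), (5,2)(W), (4,4)(W), all W → L
(5,9): only reaches (2,9)(W), (5,8)(W), (5,7)(W), (5,6)(W), (4,8)(W), all W → L
(6,0): only reaches (3,0)(W), which is W → L
(6,4): only reaches (3,4)(W), (6,3)(W), (6,2)(W), (6,1)(W), (5,3)(W), all W → L
(6,8): only reaches (3,8)(W), (6,7)(W), (6,6)(W), (6,5)(W), (5,7)(W), all W → L
(7,0): only reaches (4,0)(W), which is W → L
(7,4): only reaches (4,4)(W), (7,3)(W), (7,2)(W), (7,1)(W), (6,3)(W), all W → L
(7,8): only reaches (4,8)(W), (7,7)(W), (7,6)(W), (7,5)(W), (6,7)(W), all W → L
(8,0): only reaches (5,0)(W), which is W → L
(8,4): only reaches (5,4)(W), (8,3)(W), (8,2)(W), (8,1)(W), (7,3)(W), all W → L
(8,8): only reaches (5,8)(W), (8,7)(W), (8,6)(W), (8,5)(W), (7,7)(W), all W → L
(9,2): only reaches (6,2)(W), (9,1)(W), (9,0)(W), (8,1)(W), all W → L
(9,6): only reaches (6,6)(W), (9,5)(W), (9,4)(W), (9,3)(W), (8,5)(W), all W → L
Every other cell has at least one move into one of the L cells above, so it is W.
L cells per row: a=0: 3, a=1: 3, a=2: 3, a=3: 2, a=4: 3, a=5: 3, a=6: 3, a=7: 3, a=8: 3, a=9: 2; total 28.

28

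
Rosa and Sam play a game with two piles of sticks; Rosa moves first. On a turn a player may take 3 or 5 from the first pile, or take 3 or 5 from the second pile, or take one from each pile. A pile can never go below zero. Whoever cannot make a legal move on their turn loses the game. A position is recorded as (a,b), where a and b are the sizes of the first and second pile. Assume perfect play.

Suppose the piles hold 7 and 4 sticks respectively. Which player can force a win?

Rosa wins.

Use the standard recursion: the mover loses at a terminal position; elsewhere, the mover wins exactly when some move hands the opponent an L position.
No move ever increases a pile, so every position that can arise here has a ≤ 7 and b ≤ 4; it is enough to label the cells with 0 ≤ a ≤ 7 and 0 ≤ b ≤ 4.
Every move lowers a or b (never raises either), so fill the grid row by row in increasing a, and left to right within a row: each cell's successors are then already labelled.
      b=0  b=1  b=2  b=3  b=4
a=0:    L    L    L    W    W
a=1:    L    W    W    W    L
a=2:    L    W    L    W    L
a=3:    W    W    W    W    L
a=4:    W    L    L    L    W
a=5:    W    W    W    W    W
a=6:    W    L    L    L    W
a=7:    W    W    W    W    W
Cells with no legal move (terminal, hence L): (0,0), (0,1), (0,2), (1,0), (2,0).
The remaining L cells, each justified by listing all of its moves:
(1,4): moves to (1,1)(W), (0,3)(W); every one is W ⇒ L
(2,2): the only move is to (1,1)(W), a W ⇒ L
(2,4): moves to (2,1)(W), (1,3)(W); every one is W ⇒ L
(3,4): moves to (0,4)(W), (3,1)(W), (2,3)(W); every one is W ⇒ L
(4,1): moves to (1,1)(W), (3,0)(W); every one is W ⇒ L
(4,2): moves to (1,2)(W), (3,1)(W); every one is W ⇒ L
(4,3): moves to (1,3)(W), (4,0)(W), (3,2)(W); every one is W ⇒ L
(6,1): moves to (3,1)(W), (1,1)(W), (5,0)(W); every one is W ⇒ L
(6,2): moves to (3,2)(W), (1,2)(W), (5,1)(W); every one is W ⇒ L
(6,3): moves to (3,3)(W), (1,3)(W), (6,0)(W), (5,2)(W); every one is W ⇒ L
Every other cell has at least one move into one of the L cells above, so it is W.
From (7,4) Rosa can move to (2,4), reaching an L position.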